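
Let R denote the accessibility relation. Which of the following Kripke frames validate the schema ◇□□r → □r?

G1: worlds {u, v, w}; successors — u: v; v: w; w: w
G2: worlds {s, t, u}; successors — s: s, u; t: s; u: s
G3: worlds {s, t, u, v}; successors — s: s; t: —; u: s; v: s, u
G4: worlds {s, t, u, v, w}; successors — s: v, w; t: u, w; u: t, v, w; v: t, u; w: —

Frame correspondent (Sahlqvist): ∀x ∀y ∀z ((xRy ∧ xRz) → ∃w (yR²w ∧ z = w)) — i.e. a generalized confluence (Geach) condition.
G1: fails — uRv, uRv but no t with vR²t and v=t.
G2: condition met.
G3: fails — vRs, vRu but no w with sR²w and u=w.
G4: fails — sRw, sRv but no w* with wR²w* and v=w*.
Valid on: G2.

G2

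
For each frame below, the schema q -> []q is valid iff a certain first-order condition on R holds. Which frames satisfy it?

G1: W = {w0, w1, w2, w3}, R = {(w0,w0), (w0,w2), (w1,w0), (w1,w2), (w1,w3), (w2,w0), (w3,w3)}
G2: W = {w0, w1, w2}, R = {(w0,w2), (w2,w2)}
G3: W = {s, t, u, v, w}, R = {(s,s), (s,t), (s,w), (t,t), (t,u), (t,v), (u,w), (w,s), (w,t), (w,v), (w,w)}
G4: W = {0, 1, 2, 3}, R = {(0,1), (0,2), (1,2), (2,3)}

This is the axiom for a generalized confluence (Geach) condition; its first-order frame correspondent is forall x forall z (xRz -> exists w (x = w & z = w)).
G1: fails — w0Rw2 but w0 ≠ w2.
G2: fails — w0Rw2 but w0 ≠ w2.
G3: fails — sRt but s ≠ t.
G4: fails — 0R1 but 0 ≠ 1.
Valid on no frame.

none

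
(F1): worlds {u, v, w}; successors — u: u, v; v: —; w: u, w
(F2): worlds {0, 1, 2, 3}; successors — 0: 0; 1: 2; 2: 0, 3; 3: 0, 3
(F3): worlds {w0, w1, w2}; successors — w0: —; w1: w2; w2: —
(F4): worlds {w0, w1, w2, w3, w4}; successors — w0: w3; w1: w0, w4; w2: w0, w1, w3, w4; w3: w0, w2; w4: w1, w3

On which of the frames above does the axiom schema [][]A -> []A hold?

Frame correspondent (Sahlqvist): forall x forall y (Rxy -> exists z (Rxz & Rzy)) — i.e. density.
(F1): satisfies the condition.
(F2): fails — R12 but no z with R1z and Rz2.
(F3): fails — Rw1w2 but no z with Rw1z and Rzw2.
(F4): fails — Rw1w0 but no z with Rw1z and Rzw0.

(F1)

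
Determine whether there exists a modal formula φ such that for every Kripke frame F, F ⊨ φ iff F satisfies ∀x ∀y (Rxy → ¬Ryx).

No — not modally definable

If a class were modally definable it would be closed under surjective bounded morphisms (Goldblatt–Thomason).
The 5-cycle (worlds 0,1,2,3,4 with 0→1→2→3→4→0) is asymmetric. Mapping every world to a single reflexive point • is a surjective bounded morphism, and the reflexive point is not asymmetric (R•• but asymmetry requires ¬R••).
Hence asymmetry is not modally definable.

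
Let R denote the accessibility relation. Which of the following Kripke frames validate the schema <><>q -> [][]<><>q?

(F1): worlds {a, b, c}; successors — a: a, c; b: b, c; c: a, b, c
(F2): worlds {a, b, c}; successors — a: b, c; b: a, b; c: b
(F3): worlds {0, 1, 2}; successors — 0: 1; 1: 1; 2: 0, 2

The schema corresponds to a generalized confluence (Geach) condition: forall x forall y forall z ((x R^2 y & x R^2 z) -> exists w (y = w & z R^2 w)).
(F1): condition met.
(F2): fails — bR²c, bR²a but no w with c=w and aR²w.
(F3): fails — 2R²0, 2R²0 but no w with 0=w and 0R²w.

(F1)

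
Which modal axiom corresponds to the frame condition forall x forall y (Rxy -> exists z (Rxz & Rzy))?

A defining formula is □□q → □q (the C4 axiom).
Suppose □□q→□q is valid. Take Rxy and set V(q)={w : xR²w}. Then □□q at x, so □q at x, so q at y, i.e. ∃z(Rxz∧Rzy).

□□q → □q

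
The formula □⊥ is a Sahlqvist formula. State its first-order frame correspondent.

□⊥ is valid iff no world has any successor (otherwise □⊥ fails at any world with one).

Emptiness of R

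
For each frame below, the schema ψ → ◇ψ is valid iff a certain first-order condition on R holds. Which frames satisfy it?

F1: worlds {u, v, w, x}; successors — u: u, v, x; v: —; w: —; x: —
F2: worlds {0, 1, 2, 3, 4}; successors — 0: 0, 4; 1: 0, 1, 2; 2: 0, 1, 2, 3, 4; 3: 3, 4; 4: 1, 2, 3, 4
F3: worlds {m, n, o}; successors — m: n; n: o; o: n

F2

The schema corresponds to reflexivity: ∀x Rxx.
F1: fails — world v does not see itself.
F2: holds.
F3: fails — world m does not see itself.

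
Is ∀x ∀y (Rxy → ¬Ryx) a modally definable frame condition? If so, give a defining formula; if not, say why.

Any modally definable frame class is closed under surjective bounded morphisms.
The 5-cycle (worlds 0,1,2,3,4 with 0→1→2→3→4→0) is asymmetric. Mapping every world to a single reflexive point • is a surjective bounded morphism, and the reflexive point is not asymmetric (R•• but asymmetry requires ¬R••).
So the class is not modally definable.

Not definable by any modal formula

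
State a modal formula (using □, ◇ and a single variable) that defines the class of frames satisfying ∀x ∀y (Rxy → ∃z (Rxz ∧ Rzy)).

□□p → □p

This is density; the standard corresponding axiom is C4: □□p → □p.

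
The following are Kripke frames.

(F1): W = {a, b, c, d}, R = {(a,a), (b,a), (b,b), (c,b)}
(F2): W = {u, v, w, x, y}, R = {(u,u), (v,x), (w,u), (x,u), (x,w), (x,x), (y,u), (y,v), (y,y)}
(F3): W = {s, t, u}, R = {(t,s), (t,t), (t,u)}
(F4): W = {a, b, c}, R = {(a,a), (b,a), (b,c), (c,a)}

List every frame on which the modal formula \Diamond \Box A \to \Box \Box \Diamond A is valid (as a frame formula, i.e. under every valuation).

(F1), (F4)

The schema corresponds to a generalized confluence (Geach) condition: \forall x \forall y \forall z ((xRy \wedge x R^2 z) \to \exists w (yRw \wedge zRw)).
(F1): holds.
(F2): fails — yRu, yR²v but no t with uRt and vRt.
(F3): fails — tRs, tR²s but no w with sRw and sRw.
(F4): holds.
Valid on: (F1), (F4).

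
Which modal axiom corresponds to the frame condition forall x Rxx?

□r → r

A defining formula is □r → r (the T axiom).
Suppose □r→r is valid. At any x set V(r)={w : Rxw}. Then □r holds at x, so r holds at x, i.e. Rxx.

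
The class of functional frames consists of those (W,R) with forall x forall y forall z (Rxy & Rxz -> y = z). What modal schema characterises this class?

◇p → □p

The condition is partial functionality. The CD schema ◇p → □p defines it.
Suppose ◇p→□p is valid. Take Rxy, Rxz and set V(p)={y}. Then ◇p at x, so □p at x, so p at z, i.e. z=y.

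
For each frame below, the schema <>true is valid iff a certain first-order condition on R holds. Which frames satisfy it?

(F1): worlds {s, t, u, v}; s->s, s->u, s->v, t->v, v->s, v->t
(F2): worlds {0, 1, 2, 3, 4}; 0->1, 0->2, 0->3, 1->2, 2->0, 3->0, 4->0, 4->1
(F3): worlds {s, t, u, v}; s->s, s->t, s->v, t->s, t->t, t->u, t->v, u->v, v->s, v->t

The schema corresponds to seriality: forall x exists y Rxy.
(F1): fails — world u has no successor.
(F2): ✓.
(F3): ✓.
Valid on: (F2), (F3).

(F2), (F3)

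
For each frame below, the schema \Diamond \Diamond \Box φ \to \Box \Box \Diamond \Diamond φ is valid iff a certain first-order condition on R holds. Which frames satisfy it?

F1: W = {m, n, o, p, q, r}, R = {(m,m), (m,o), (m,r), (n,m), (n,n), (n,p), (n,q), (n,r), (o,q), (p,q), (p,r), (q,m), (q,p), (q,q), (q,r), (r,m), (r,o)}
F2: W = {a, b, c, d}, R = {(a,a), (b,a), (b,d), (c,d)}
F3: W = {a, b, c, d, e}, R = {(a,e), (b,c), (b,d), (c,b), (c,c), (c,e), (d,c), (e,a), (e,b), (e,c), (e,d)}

F1, F2

This is the axiom for a generalized confluence (Geach) condition; its first-order frame correspondent is \forall x \forall y \forall z ((x R^2 y \wedge x R^2 z) \to \exists w (yRw \wedge z R^2 w)).
F1: ✓.
F2: ✓.
F3: fails — aR²a, aR²a but no w with aRw and aR²w.
Valid on: F1, F2.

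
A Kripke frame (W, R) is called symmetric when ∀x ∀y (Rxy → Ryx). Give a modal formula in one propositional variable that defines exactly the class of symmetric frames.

q → □◇q

The condition is symmetry. The B schema q → □◇q defines it.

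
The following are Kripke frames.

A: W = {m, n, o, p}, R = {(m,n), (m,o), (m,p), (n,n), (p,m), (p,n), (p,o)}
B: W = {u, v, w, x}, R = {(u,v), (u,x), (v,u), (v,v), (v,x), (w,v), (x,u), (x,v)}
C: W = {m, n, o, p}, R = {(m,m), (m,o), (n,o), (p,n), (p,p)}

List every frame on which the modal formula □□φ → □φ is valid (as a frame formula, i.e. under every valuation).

B

This is the axiom for density; its first-order frame correspondent is ∀x ∀y (Rxy → ∃z (Rxz ∧ Rzy)).
A: fails — Rpm but no z with Rpz and Rzm.
B: ✓.
C: fails — Rno but no z with Rnz and Rzo.
Valid on: B.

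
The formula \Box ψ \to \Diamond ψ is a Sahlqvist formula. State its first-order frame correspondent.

Seriality

Suppose □ψ→◇ψ is valid. At any x set V(ψ)=W. Then □ψ at x, so ◇ψ at x, so x has a successor.
The converse is a direct semantic check.
Frame condition: \forall x \exists y Rxy.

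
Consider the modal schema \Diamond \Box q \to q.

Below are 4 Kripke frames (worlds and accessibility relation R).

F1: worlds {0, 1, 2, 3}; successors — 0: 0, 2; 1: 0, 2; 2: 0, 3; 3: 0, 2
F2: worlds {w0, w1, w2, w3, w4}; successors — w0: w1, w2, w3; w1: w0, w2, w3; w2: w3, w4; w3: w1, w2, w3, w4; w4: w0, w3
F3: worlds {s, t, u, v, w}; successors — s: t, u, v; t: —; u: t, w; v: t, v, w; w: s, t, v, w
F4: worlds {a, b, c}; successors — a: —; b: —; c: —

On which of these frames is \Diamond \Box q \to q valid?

The schema corresponds to symmetry: \forall x \forall y (Rxy \to Ryx).
F1: fails — R10 but not R01.
F2: fails — Rw1w2 but not Rw2w1.
F3: fails — Rwt but not Rtw.
F4: condition met.
Valid on: F4.

F4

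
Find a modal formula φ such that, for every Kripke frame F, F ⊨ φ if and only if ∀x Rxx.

The condition is reflexivity. The T schema □ψ → ψ defines it.
Suppose □ψ→ψ is valid. At any x set V(ψ)={w : Rxw}. Then □ψ holds at x, so ψ holds at x, i.e. Rxx.

□ψ → ψ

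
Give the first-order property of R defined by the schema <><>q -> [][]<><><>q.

This is a Sahlqvist (Geach-type) schema ◇^2□^0q → □^2◇^3q.
First-order correspondent: forall x forall y forall z ((x R^2 y & x R^2 z) -> exists w (y = w & z R^3 w)).

forall x forall y forall z ((x R^2 y & x R^2 z) -> exists w (y = w & z R^3 w))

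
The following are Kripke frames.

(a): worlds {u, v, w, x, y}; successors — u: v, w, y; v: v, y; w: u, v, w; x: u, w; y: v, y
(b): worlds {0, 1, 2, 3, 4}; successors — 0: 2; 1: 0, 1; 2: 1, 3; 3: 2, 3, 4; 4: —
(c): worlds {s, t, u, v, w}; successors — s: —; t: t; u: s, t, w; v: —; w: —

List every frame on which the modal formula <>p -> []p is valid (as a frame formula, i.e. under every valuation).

Frame correspondent (Sahlqvist): forall x forall y forall z (Rxy & Rxz -> y = z) — i.e. partial functionality.
(a): fails — u sees both v and w.
(b): fails — 1 sees both 0 and 1.
(c): fails — u sees both s and t.

none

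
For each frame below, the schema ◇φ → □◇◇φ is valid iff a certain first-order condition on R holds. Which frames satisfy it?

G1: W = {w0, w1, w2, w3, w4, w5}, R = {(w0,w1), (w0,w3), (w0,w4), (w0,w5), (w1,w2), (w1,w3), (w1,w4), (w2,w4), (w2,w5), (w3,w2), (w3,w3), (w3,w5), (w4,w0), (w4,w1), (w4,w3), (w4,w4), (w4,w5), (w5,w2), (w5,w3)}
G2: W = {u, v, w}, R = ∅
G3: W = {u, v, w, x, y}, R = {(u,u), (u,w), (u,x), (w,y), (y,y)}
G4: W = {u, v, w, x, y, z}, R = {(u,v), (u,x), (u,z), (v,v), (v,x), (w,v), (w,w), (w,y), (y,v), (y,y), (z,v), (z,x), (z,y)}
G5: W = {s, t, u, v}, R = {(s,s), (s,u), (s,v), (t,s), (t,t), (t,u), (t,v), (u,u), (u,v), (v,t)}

The schema corresponds to a generalized confluence (Geach) condition: ∀x ∀y ∀z ((xRy ∧ xRz) → ∃w (y = w ∧ zR²w)).
G1: fails — w0Rw1, w0Rw3 but no w with w1=w and w3R²w.
G2: ✓.
G3: fails — uRu, uRw but no t with u=t and wR²t.
G4: fails — uRv, uRx but no t with v=t and xR²t.
G5: fails — sRs, sRu but no w with s=w and uR²w.

G2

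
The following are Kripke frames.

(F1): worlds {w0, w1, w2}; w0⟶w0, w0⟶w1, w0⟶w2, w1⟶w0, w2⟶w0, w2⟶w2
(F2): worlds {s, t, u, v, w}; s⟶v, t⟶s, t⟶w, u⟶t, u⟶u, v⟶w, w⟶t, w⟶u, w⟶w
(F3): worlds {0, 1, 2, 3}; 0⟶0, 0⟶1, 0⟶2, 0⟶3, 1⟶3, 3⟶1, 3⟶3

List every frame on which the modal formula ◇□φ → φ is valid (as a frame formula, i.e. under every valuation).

The schema corresponds to symmetry: ∀x ∀y (Rxy → Ryx).
(F1): condition met.
(F2): fails — Rwu but not Ruw.
(F3): fails — R02 but not R20.

(F1)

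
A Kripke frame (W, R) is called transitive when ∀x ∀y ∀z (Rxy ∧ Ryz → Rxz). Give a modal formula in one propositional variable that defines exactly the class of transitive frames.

□p → □□p

The condition is transitivity. The 4 schema □p → □□p defines it.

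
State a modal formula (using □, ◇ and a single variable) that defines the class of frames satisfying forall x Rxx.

This is reflexivity; the standard corresponding axiom is T: □q → q.
Suppose □q→q is valid. At any x set V(q)={w : Rxw}. Then □q holds at x, so q holds at x, i.e. Rxx.

□q → q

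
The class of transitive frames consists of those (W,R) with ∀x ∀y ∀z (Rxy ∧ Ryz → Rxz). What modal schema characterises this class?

This is transitivity; the standard corresponding axiom is 4: □p → □□p.

□p → □□p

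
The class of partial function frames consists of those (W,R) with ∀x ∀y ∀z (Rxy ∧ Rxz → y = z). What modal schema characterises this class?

◇ψ → □ψ

This is partial functionality; the standard corresponding axiom is CD: ◇ψ → □ψ.
Suppose ◇ψ→□ψ is valid. Take Rxy, Rxz and set V(ψ)={y}. Then ◇ψ at x, so □ψ at x, so ψ at z, i.e. z=y.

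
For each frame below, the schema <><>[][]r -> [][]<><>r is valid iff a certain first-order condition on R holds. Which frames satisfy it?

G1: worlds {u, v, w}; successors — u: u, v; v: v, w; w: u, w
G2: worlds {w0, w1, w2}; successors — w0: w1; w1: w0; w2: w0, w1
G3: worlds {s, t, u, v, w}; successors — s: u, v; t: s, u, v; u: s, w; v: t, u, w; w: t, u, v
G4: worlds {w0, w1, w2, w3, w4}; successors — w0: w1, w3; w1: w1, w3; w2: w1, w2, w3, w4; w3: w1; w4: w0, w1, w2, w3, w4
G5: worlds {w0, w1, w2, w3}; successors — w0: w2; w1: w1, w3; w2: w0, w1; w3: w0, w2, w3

G1, G3, G4, G5

Frame correspondent (Sahlqvist): forall x forall y forall z ((x R^2 y & x R^2 z) -> exists w (y R^2 w & z R^2 w)) — i.e. a generalized confluence (Geach) condition.
G1: ✓.
G2: fails — w2R²w0, w2R²w1 but no w with w0R²w and w1R²w.
G3: ✓.
G4: ✓.
G5: ✓.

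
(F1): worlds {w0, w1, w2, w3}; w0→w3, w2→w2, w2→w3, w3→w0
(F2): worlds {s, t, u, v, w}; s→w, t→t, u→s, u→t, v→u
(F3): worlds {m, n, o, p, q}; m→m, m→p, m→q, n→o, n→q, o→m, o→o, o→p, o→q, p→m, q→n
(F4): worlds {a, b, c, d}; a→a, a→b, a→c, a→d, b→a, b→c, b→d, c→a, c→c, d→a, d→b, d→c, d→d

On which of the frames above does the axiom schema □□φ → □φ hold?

The schema corresponds to density: ∀x ∀y (Rxy → ∃z (Rxz ∧ Rzy)).
(F1): fails — Rw3w0 but no z with Rw3z and Rzw0.
(F2): fails — Rus but no z with Ruz and Rzs.
(F3): fails — Rqn but no z with Rqz and Rzn.
(F4): satisfies the condition.

(F4)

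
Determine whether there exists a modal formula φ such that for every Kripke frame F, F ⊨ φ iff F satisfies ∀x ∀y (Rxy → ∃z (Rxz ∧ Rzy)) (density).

Yes: it is density, defined by the C4 schema □□q → □q.

Definable; □□q → □q defines it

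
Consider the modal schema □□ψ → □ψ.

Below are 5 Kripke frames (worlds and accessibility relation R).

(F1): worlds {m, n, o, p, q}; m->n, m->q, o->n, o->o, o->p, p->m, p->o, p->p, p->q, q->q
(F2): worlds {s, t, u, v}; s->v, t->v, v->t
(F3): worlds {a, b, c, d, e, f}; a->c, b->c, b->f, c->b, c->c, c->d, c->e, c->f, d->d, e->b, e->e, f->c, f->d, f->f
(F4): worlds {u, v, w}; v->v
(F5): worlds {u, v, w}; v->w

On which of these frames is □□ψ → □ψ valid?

(F3), (F4)

Frame correspondent (Sahlqvist): ∀x ∀y (Rxy → ∃z (Rxz ∧ Rzy)) — i.e. density.
(F1): fails — Rmn but no z with Rmz and Rzn.
(F2): fails — Rvt but no z with Rvz and Rzt.
(F3): condition met.
(F4): condition met.
(F5): fails — Rvw but no z with Rvz and Rzw.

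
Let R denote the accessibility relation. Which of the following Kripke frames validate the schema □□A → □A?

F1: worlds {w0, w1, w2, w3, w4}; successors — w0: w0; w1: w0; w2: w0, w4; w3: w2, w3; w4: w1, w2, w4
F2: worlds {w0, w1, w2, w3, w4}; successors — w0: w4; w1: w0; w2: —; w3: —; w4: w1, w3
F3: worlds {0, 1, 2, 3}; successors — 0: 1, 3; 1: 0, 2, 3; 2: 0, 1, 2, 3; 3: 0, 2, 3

The schema corresponds to density: ∀x ∀y (Rxy → ∃z (Rxz ∧ Rzy)).
F1: satisfies the condition.
F2: fails — Rw1w0 but no z with Rw1z and Rzw0.
F3: fails — R01 but no z with R0z and Rz1.
Valid on: F1.

F1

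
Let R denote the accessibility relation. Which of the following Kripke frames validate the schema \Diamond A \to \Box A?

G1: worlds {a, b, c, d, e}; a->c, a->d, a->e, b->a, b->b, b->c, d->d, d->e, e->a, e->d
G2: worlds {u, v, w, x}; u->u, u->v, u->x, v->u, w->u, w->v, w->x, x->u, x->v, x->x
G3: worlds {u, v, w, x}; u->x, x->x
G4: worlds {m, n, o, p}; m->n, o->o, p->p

The schema corresponds to partial functionality: \forall x \forall y \forall z (Rxy \wedge Rxz \to y = z).
G1: fails — a sees both c and d.
G2: fails — u sees both u and v.
G3: holds.
G4: holds.
Valid on: G3, G4.

G3, G4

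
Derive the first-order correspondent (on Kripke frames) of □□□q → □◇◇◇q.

This is a Sahlqvist (Geach-type) schema ◇^0□^3q → □^1◇^3q.
First-order correspondent: ∀x ∀z (xRz → ∃w (xR³w ∧ zR³w)).

∀x ∀z (xRz → ∃w (xR³w ∧ zR³w))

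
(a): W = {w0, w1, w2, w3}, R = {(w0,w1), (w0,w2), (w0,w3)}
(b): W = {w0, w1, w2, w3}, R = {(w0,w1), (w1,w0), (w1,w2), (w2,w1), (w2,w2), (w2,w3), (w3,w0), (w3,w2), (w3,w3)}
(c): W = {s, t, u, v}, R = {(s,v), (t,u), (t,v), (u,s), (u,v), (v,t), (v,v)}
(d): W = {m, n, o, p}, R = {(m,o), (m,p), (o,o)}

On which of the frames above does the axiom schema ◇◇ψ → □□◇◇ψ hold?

The schema corresponds to a generalized confluence (Geach) condition: ∀x ∀y ∀z ((xR²y ∧ xR²z) → ∃w (y = w ∧ zR²w)).
(a): condition met.
(b): fails — w2R²w0, w2R²w1 but no w with w0=w and w1R²w.
(c): fails — tR²s, tR²s but no w with s=w and sR²w.
(d): condition met.

(a), (d)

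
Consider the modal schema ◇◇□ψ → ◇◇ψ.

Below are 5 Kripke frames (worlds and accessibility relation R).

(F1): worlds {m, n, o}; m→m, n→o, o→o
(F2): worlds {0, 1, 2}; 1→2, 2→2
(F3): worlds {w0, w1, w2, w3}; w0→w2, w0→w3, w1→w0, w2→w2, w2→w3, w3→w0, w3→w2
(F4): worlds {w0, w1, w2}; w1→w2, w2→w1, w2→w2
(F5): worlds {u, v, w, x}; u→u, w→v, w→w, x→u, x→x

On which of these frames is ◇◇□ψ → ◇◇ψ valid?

This is the axiom for a generalized confluence (Geach) condition; its first-order frame correspondent is ∀x ∀y (xR²y → ∃w (yRw ∧ xR²w)).
(F1): satisfies the condition.
(F2): satisfies the condition.
(F3): satisfies the condition.
(F4): satisfies the condition.
(F5): fails — wR²v but no t with vRt and wR²t.
Valid on: (F1), (F2), (F3), (F4).

(F1), (F2), (F3), (F4)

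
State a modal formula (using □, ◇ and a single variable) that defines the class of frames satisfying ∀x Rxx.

A defining formula is □r → r (the T axiom).
Suppose □r→r is valid. At any x set V(r)={w : Rxw}. Then □r holds at x, so r holds at x, i.e. Rxx.

□r → r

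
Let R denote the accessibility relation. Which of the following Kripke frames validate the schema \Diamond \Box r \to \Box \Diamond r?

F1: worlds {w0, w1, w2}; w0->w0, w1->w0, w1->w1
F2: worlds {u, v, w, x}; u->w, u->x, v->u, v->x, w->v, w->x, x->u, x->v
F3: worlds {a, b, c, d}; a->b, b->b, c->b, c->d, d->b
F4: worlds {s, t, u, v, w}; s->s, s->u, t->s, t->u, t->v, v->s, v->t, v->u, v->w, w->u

The schema corresponds to convergence: \forall x \forall y \forall z (Rxy \wedge Rxz \to \exists w (Ryw \wedge Rzw)).
F1: satisfies the condition.
F2: fails — Rvu and Rvx but u and x have no common successor.
F3: satisfies the condition.
F4: fails — Rsu and Rsu but u and u have no common successor.
Valid on: F1, F3.

F1, F3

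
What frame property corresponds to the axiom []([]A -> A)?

Suppose □(□A→A) is valid. Take Rxy and set V(A)={w : Ryw}. Then at y, □A holds; since □(□A→A) at x, □A→A at y, so A at y, i.e. Ryy.
Conversely, on a frame with shift-reflexivity the schema holds at every world under every valuation.
So the correspondent is shift-reflexivity.

shift-reflexivity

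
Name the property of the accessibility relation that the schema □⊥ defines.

□⊥ is valid iff no world has any successor (otherwise □⊥ fails at any world with one).

emptiness of R: ∀x ∀y ¬Rxy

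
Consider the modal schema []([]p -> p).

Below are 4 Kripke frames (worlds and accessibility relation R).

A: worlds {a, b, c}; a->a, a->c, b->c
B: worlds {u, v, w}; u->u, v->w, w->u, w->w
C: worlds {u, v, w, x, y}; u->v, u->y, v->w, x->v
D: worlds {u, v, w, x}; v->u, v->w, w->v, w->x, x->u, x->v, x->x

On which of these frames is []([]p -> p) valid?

Frame correspondent (Sahlqvist): forall x forall y (Rxy -> Ryy) — i.e. shift-reflexivity.
A: fails — Rac but not Rcc.
B: condition met.
C: fails — Ruv but not Rvv.
D: fails — Rvw but not Rww.
Valid on: B.

B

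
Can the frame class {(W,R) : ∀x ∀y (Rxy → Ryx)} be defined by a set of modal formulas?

Yes: it is symmetry, defined by the B schema q → □◇q.
Suppose q→□◇q is valid. Take Rxy and set V(q)={x}. Then q at x, so □◇q at x, so ◇q at y, so some z with Ryz has q; z=x, i.e. Ryx.

Definable; q → □◇q defines it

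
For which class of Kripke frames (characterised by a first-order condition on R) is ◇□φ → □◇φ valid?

convergence: ∀x ∀y ∀z (Rxy ∧ Rxz → ∃w (Ryw ∧ Rzw))

Suppose ◇□φ→□◇φ is valid. Take Rxy, Rxz and set V(φ)={w : Ryw}. Then □φ at y so ◇□φ at x, so □◇φ at x, so ◇φ at z, giving w with Rzw and Ryw.
Conversely, any frame satisfying ∀x ∀y ∀z (Rxy ∧ Rxz → ∃w (Ryw ∧ Rzw)) validates the schema.
Frame condition: ∀x ∀y ∀z (Rxy ∧ Rxz → ∃w (Ryw ∧ Rzw)).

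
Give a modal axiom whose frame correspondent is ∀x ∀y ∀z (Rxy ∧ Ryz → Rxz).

□ψ → □□ψ

A defining formula is □ψ → □□ψ (the 4 axiom).
Suppose □ψ→□□ψ is valid. Take Rxy, Ryz and set V(ψ)={w : Rxw}. Then □ψ at x, so □□ψ at x, so □ψ at y, so ψ at z, i.e. Rxz.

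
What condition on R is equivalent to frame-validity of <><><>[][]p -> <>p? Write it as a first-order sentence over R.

This is a Sahlqvist (Geach-type) schema ◇^3□^2p → □^0◇^1p.
Minimal-valuation argument: fix x; take any y with xR^3y and any z with xR^0z. Set V(p) to the set of worlds R-reachable from y in exactly 2 steps. Then □^2p holds at y, so the antecedent holds at x; validity forces ◇^1p at z, giving a w with zR^1w and yR^2w.
First-order correspondent: forall x forall y (x R^3 y -> exists w (y R^2 w & xRw)).

forall x forall y (x R^3 y -> exists w (y R^2 w & xRw))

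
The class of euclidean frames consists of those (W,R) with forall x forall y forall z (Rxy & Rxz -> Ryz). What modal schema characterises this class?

The condition is the Euclidean property. The 5 schema ◇r → □◇r defines it.
Suppose ◇r→□◇r is valid. Take Rxy, Rxz and set V(r)={y}. Then ◇r at x, so □◇r at x, so ◇r at z, so some w with Rzw has r; w=y, i.e. Rzy. By symmetry of the argument, Ryz.

◇r → □◇r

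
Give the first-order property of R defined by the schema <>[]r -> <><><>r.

This is a Sahlqvist (Geach-type) schema ◇^1□^1r → □^0◇^3r.
First-order correspondent: forall x forall y (xRy -> exists w (yRw & x R^3 w)).

forall x forall y (xRy -> exists w (yRw & x R^3 w))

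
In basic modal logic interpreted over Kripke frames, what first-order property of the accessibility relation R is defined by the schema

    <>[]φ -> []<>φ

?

Suppose ◇□φ→□◇φ is valid. Take Rxy, Rxz and set V(φ)={w : Ryw}. Then □φ at y so ◇□φ at x, so □◇φ at x, so ◇φ at z, giving w with Rzw and Ryw.
Conversely, on a frame with convergence the schema holds at every world under every valuation.
So the correspondent is convergence.

Convergence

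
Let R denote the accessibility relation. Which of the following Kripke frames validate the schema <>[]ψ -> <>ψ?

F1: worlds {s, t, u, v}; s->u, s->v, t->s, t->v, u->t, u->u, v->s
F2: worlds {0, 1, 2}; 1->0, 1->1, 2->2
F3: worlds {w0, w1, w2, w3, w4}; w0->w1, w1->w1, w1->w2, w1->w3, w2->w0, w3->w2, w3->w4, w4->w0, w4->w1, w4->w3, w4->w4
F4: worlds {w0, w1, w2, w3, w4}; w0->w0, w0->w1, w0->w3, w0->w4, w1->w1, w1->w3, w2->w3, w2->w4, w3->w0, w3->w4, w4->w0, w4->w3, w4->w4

Frame correspondent (Sahlqvist): forall x forall y (xRy -> exists w (yRw & xRw)) — i.e. a generalized confluence (Geach) condition.
F1: fails — sRv but no w with vRw and sRw.
F2: fails — 1R0 but no w with 0Rw and 1Rw.
F3: fails — w1Rw2 but no w with w2Rw and w1Rw.
F4: fails — w1Rw3 but no w with w3Rw and w1Rw.

none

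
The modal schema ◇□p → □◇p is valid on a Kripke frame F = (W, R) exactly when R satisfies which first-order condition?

Suppose ◇□p→□◇p is valid. Take Rxy, Rxz and set V(p)={w : Ryw}. Then □p at y so ◇□p at x, so □◇p at x, so ◇p at z, giving w with Rzw and Ryw.

convergence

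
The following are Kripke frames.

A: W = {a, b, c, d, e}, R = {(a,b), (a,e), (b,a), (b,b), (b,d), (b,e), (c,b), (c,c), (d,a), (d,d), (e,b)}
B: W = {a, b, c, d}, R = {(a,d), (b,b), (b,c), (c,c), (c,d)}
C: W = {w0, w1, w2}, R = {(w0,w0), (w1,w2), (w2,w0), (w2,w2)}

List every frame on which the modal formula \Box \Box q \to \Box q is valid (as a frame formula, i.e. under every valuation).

The schema corresponds to density: \forall x \forall y (Rxy \to \exists z (Rxz \wedge Rzy)).
A: condition met.
B: fails — Rad but no z with Raz and Rzd.
C: condition met.

A, C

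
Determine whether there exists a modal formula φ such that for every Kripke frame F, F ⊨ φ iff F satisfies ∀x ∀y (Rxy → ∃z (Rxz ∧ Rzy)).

The condition is density. A defining modal formula is □□r → □r.
Suppose □□r→□r is valid. Take Rxy and set V(r)={w : xR²w}. Then □□r at x, so □r at x, so r at y, i.e. ∃z(Rxz∧Rzy).

Definable; □□r → □r defines it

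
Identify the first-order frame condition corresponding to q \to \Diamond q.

Reflexivity

This schema is equivalent to the T axiom □q → q.
It corresponds to reflexivity: \forall x Rxx.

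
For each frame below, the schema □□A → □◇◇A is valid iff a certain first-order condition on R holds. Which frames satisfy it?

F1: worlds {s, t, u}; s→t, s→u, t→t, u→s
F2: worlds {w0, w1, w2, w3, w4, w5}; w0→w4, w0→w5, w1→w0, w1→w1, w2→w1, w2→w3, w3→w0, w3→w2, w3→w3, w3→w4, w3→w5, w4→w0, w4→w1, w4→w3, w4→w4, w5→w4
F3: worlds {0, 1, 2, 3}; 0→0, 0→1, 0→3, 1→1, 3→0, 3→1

F1, F2, F3

The schema corresponds to a generalized confluence (Geach) condition: ∀x ∀z (xRz → ∃w (xR²w ∧ zR²w)).
F1: satisfies the condition.
F2: satisfies the condition.
F3: satisfies the condition.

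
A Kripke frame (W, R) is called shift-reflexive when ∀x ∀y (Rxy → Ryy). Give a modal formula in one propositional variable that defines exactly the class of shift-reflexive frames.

This is shift-reflexivity; the standard corresponding axiom is T□: □(□q → q).
Suppose □(□q→q) is valid. Take Rxy and set V(q)={w : Ryw}. Then at y, □q holds; since □(□q→q) at x, □q→q at y, so q at y, i.e. Ryy.

□(□q → q)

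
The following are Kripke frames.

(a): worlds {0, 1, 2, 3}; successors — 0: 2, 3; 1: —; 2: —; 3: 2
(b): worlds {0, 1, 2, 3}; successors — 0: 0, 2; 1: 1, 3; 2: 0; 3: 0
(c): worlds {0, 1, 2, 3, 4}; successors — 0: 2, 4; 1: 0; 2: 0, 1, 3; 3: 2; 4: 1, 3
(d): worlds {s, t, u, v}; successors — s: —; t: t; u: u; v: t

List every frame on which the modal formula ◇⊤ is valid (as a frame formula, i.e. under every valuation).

This is the axiom for seriality; its first-order frame correspondent is ∀x ∃y Rxy.
(a): fails — world 1 has no successor.
(b): condition met.
(c): condition met.
(d): fails — world s has no successor.

(b), (c)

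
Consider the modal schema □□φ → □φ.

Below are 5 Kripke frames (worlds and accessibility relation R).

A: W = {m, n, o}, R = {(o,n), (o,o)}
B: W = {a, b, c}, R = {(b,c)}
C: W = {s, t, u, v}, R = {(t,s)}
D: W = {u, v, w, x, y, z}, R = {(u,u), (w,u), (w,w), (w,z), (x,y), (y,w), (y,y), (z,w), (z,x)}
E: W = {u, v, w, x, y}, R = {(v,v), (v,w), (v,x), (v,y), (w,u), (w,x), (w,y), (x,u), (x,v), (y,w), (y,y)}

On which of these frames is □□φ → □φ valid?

A

This is the axiom for density; its first-order frame correspondent is ∀x ∀y (Rxy → ∃z (Rxz ∧ Rzy)).
A: holds.
B: fails — Rbc but no z with Rbz and Rzc.
C: fails — Rts but no z with Rtz and Rzs.
D: fails — Rzx but no t with Rzt and Rtx.
E: fails — Rwx but no z with Rwz and Rzx.
Valid on: A.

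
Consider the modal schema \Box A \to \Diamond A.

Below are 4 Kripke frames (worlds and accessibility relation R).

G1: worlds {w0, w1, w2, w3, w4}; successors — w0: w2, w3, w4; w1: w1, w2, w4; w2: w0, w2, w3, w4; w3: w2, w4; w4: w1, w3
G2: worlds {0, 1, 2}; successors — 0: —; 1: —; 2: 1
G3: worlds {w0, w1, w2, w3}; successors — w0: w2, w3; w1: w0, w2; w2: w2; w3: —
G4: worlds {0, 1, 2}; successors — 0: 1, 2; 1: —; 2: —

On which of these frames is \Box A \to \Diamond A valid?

G1

This is the axiom for seriality; its first-order frame correspondent is \forall x \exists y Rxy.
G1: satisfies the condition.
G2: fails — world 0 has no successor.
G3: fails — world w3 has no successor.
G4: fails — world 1 has no successor.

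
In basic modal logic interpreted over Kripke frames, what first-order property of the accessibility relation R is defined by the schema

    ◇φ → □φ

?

Partial functionality

Suppose ◇φ→□φ is valid. Take Rxy, Rxz and set V(φ)={y}. Then ◇φ at x, so □φ at x, so φ at z, i.e. z=y.
Conversely, on a frame with partial functionality the schema holds at every world under every valuation.
Frame condition: ∀x ∀y ∀z (Rxy ∧ Rxz → y = z).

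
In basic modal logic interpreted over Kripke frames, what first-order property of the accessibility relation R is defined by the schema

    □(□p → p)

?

shift-reflexivity

Suppose □(□p→p) is valid. Take Rxy and set V(p)={w : Ryw}. Then at y, □p holds; since □(□p→p) at x, □p→p at y, so p at y, i.e. Ryy.
Conversely, on a frame with shift-reflexivity the schema holds at every world under every valuation.
So the correspondent is shift-reflexivity.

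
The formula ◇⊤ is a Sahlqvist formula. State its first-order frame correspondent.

Seriality

◇⊤ holds at w iff w has a successor, so frame-validity of ◇⊤ is exactly seriality. Equivalently via □φ → ◇φ:
Suppose □φ→◇φ is valid. At any x set V(φ)=W. Then □φ at x, so ◇φ at x, so x has a successor.
The converse is a direct semantic check.
Frame condition: ∀x ∃y Rxy.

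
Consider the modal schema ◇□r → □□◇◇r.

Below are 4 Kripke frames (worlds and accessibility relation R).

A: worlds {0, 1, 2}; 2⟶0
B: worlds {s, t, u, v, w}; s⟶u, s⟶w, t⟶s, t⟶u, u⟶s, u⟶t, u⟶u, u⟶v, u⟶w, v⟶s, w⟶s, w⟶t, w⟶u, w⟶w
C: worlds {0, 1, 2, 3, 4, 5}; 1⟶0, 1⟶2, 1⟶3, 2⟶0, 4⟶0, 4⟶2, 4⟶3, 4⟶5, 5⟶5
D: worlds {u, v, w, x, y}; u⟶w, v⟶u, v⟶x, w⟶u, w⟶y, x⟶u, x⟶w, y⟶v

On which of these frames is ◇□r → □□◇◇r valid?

The schema corresponds to a generalized confluence (Geach) condition: ∀x ∀y ∀z ((xRy ∧ xR²z) → ∃w (yRw ∧ zR²w)).
A: condition met.
B: fails — uRv, uR²v but no w* with vRw* and vR²w*.
C: fails — 1R0, 1R²0 but no w with 0Rw and 0R²w.
D: fails — vRu, vR²u but no t with uRt and uR²t.
Valid on: A.

A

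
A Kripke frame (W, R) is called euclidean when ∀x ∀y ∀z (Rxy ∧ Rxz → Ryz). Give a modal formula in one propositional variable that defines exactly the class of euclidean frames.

A defining formula is ◇r → □◇r (the 5 axiom).

◇r → □◇r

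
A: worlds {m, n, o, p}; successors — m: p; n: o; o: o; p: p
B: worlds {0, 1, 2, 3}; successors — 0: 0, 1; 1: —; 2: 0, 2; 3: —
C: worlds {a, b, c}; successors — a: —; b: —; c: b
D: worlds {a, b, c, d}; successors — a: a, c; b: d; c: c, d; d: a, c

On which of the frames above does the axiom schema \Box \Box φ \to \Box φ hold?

Frame correspondent (Sahlqvist): \forall x \forall y (Rxy \to \exists z (Rxz \wedge Rzy)) — i.e. density.
A: ✓.
B: ✓.
C: fails — Rcb but no z with Rcz and Rzb.
D: fails — Rbd but no z with Rbz and Rzd.

A, B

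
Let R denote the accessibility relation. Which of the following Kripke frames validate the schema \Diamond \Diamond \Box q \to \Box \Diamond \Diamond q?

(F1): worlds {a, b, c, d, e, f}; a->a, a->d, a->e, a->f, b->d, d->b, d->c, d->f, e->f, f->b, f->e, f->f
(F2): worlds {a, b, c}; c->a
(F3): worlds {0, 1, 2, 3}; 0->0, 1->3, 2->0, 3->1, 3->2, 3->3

The schema corresponds to a generalized confluence (Geach) condition: \forall x \forall y \forall z ((x R^2 y \wedge xRz) \to \exists w (yRw \wedge z R^2 w)).
(F1): fails — aR²b, aRe but no w with bRw and eR²w.
(F2): holds.
(F3): fails — 3R²0, 3R1 but no w with 0Rw and 1R²w.
Valid on: (F2).

(F2)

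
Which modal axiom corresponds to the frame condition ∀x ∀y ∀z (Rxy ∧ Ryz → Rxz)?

□r → □□r

This is transitivity; the standard corresponding axiom is 4: □r → □□r.
Suppose □r→□□r is valid. Take Rxy, Ryz and set V(r)={w : Rxw}. Then □r at x, so □□r at x, so □r at y, so r at z, i.e. Rxz.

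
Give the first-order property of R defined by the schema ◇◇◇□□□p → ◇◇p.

∀x ∀y (xR³y → ∃w (yR³w ∧ xR²w))

This is a Sahlqvist (Geach-type) schema ◇^3□^3p → □^0◇^2p.
Minimal-valuation argument: fix x; take any y with xR^3y and any z with xR^0z. Set V(p) to the set of worlds R-reachable from y in exactly 3 steps. Then □^3p holds at y, so the antecedent holds at x; validity forces ◇^2p at z, giving a w with zR^2w and yR^3w.
First-order correspondent: ∀x ∀y (xR³y → ∃w (yR³w ∧ xR²w)).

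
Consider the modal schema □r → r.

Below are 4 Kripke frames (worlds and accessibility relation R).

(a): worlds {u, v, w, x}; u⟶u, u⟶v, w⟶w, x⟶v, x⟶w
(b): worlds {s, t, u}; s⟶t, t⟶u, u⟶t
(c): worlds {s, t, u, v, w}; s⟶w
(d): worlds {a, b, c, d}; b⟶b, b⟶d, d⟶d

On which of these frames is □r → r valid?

The schema corresponds to reflexivity: ∀x Rxx.
(a): fails — world v does not see itself.
(b): fails — world s does not see itself.
(c): fails — world s does not see itself.
(d): fails — world a does not see itself.

none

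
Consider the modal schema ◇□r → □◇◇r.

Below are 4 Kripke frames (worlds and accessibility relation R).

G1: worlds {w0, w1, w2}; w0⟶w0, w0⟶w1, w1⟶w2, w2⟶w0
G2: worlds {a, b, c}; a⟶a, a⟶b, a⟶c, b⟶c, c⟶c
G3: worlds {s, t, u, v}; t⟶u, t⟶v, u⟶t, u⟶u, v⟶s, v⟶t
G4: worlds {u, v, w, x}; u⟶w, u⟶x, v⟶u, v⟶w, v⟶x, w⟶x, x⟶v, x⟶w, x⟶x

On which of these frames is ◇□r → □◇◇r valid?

G2, G4

This is the axiom for a generalized confluence (Geach) condition; its first-order frame correspondent is ∀x ∀y ∀z ((xRy ∧ xRz) → ∃w (yRw ∧ zR²w)).
G1: fails — w0Rw1, w0Rw1 but no w with w1Rw and w1R²w.
G2: satisfies the condition.
G3: fails — tRv, tRv but no w with vRw and vR²w.
G4: satisfies the condition.
Valid on: G2, G4.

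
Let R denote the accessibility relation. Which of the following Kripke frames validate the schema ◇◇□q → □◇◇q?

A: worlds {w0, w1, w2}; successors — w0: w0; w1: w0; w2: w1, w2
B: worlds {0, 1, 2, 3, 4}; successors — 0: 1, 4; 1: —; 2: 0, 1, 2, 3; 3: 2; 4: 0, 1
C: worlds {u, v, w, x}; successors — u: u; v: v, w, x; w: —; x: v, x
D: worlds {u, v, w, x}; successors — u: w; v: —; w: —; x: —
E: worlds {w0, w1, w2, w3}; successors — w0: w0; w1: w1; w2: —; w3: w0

Frame correspondent (Sahlqvist): ∀x ∀y ∀z ((xR²y ∧ xRz) → ∃w (yRw ∧ zR²w)) — i.e. a generalized confluence (Geach) condition.
A: fails — w2R²w2, w2Rw1 but no w with w2Rw and w1R²w.
B: fails — 0R²0, 0R1 but no w with 0Rw and 1R²w.
C: fails — vR²v, vRw but no t with vRt and wR²t.
D: ✓.
E: ✓.
Valid on: D, E.

D, E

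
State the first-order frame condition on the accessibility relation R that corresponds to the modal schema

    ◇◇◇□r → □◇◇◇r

∀x ∀y ∀z ((xR³y ∧ xRz) → ∃w (yRw ∧ zR³w))

This is a Sahlqvist (Geach-type) schema ◇^3□^1r → □^1◇^3r.
Minimal-valuation argument: fix x; take any y with xR^3y and any z with xR^1z. Set V(r) to the set of worlds R-reachable from y in exactly 1 step. Then □^1r holds at y, so the antecedent holds at x; validity forces ◇^3r at z, giving a w with zR^3w and yR^1w.
First-order correspondent: ∀x ∀y ∀z ((xR³y ∧ xRz) → ∃w (yRw ∧ zR³w)).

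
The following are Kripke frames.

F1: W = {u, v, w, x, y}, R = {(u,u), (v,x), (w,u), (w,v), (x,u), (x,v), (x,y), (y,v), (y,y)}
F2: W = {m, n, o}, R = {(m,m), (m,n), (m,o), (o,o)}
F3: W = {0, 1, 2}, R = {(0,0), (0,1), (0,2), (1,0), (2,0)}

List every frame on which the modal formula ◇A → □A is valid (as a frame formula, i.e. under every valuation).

The schema corresponds to partial functionality: ∀x ∀y ∀z (Rxy ∧ Rxz → y = z).
F1: fails — w sees both u and v.
F2: fails — m sees both m and n.
F3: fails — 0 sees both 0 and 1.
Valid on no frame.

none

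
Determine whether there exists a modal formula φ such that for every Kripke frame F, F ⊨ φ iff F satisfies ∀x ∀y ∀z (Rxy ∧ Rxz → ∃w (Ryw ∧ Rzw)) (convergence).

Yes: it is convergence, defined by the .2 schema ◇□r → □◇r.

Definable; ◇□r → □◇r defines it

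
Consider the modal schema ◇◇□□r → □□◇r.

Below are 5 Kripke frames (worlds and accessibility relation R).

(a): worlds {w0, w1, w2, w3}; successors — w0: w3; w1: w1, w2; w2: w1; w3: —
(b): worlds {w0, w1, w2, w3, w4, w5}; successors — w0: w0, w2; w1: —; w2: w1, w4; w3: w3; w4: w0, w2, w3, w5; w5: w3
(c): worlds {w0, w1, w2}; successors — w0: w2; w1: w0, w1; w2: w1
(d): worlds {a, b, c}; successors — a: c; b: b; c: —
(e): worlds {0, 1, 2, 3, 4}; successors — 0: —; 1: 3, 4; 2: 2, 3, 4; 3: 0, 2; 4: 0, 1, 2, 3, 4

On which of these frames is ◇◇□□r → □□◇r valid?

(a), (d)

The schema corresponds to a generalized confluence (Geach) condition: ∀x ∀y ∀z ((xR²y ∧ xR²z) → ∃w (yR²w ∧ zRw)).
(a): condition met.
(b): fails — w0R²w0, w0R²w1 but no w with w0R²w and w1Rw.
(c): fails — w1R²w0, w1R²w0 but no w with w0R²w and w0Rw.
(d): condition met.
(e): fails — 1R²0, 1R²0 but no w with 0R²w and 0Rw.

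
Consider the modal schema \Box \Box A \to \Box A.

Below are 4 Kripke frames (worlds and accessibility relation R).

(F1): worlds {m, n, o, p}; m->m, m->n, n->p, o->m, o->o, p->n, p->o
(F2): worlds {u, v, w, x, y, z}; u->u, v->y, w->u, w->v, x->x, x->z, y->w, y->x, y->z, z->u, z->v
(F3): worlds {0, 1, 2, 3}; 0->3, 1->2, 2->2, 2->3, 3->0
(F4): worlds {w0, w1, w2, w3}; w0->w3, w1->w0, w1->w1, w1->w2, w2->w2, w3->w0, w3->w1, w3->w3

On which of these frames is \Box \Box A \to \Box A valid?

The schema corresponds to density: \forall x \forall y (Rxy \to \exists z (Rxz \wedge Rzy)).
(F1): fails — Rpn but no z with Rpz and Rzn.
(F2): fails — Ryw but no t with Ryt and Rtw.
(F3): fails — R03 but no z with R0z and Rz3.
(F4): satisfies the condition.
Valid on: (F4).

(F4)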